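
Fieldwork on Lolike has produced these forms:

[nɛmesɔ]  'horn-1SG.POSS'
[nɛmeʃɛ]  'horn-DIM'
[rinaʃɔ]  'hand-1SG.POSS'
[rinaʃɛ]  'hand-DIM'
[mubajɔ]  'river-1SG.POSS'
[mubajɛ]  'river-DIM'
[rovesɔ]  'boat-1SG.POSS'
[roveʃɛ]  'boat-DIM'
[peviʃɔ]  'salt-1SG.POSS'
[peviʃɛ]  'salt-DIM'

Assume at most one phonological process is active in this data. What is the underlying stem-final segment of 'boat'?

'boat' shows [s] ~ [ʃ] at the end of the stem ([rovesɔ] vs [roveʃɛ]).
The stem 'salt' ([peviʃɔ], [peviʃɛ]) shows [ʃ] unchanged in both environments, so [ʃ] cannot be basic with [s] derived before the 1SG.POSS suffix.
The underlying segment must be /s/; /s/ becomes palato-alveolar [ʃ] before a front vowel, yielding [ʃ] there.

/s/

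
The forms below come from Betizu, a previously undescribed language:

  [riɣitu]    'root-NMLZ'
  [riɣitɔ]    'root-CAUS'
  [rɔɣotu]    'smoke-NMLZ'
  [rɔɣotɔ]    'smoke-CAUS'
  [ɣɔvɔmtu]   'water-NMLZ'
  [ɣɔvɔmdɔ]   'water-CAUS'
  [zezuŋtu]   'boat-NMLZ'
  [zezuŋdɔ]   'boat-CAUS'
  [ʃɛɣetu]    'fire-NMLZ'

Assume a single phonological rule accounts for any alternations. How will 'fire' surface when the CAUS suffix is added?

[ʃɛɣetɔ]

The CAUS suffix surfaces as [-dɔ] and [-tɔ], depending on the final segment of the stem.
The NMLZ suffix, which begins with [t], is invariant after every stem; so [t] is not altered by any rule here.
So the underlying form is /-dɔ/, and voiced stops become voiceless after a vowel.
After 'fire', which ends in a vowel, the suffix surfaces as [-tɔ], giving [ʃɛɣetɔ].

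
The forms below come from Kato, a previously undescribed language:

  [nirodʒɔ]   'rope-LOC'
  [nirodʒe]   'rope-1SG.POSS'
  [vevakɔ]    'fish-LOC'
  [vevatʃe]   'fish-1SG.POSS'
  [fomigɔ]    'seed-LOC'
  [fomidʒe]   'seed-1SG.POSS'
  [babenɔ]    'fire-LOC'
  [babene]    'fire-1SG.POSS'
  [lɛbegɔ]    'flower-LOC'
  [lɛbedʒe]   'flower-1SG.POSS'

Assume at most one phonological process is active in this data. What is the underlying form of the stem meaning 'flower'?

/lɛbeg/

'flower' shows [g] ~ [dʒ] at the end of the stem ([lɛbegɔ] vs [lɛbedʒe]).
But 'rope' keeps [dʒ] in both environments ([nirodʒɔ], [nirodʒe]), so there is no rule changing /dʒ/ to [g] before the LOC suffix.
Therefore /g/ is basic and [dʒ] is derived by palatalization before a front vowel (/k/ and /g/ become palato-alveolar [tʃ] and [dʒ] before a front vowel).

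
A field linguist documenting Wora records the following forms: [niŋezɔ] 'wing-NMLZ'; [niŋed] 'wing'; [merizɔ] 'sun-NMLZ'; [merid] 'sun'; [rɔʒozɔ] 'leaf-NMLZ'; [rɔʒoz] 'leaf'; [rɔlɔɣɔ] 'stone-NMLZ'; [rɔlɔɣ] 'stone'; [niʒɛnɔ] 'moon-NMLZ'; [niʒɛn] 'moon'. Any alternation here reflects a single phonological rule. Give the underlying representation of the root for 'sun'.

/merid/

The root 'sun' surfaces as [merizɔ] and [merid], with a stem-final [z] ~ [d] alternation.
The stem 'leaf' ([rɔʒozɔ], [rɔʒoz]) shows [z] unchanged in both environments, so [z] cannot be basic with [d] derived in isolation.
The underlying segment must be /d/; voiced stops become fricatives between vowels, yielding [z] there.
The underlying form of 'sun' is therefore /merid/.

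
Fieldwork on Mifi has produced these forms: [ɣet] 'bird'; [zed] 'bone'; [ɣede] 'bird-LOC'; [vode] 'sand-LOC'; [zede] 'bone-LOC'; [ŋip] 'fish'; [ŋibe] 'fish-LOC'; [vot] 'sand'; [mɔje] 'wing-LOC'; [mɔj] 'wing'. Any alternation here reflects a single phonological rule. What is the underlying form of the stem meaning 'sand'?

The stem for 'sand' ends in [t] in [vot] but [d] in [vode].
But 'bone' keeps [d] in both environments ([zed], [zede]), so there is no rule changing /d/ to [t] in isolation.
The underlying segment must be /t/; voiceless stops become voiced between vowels, yielding [d] there.
So 'sand' = /vot/.

/vot/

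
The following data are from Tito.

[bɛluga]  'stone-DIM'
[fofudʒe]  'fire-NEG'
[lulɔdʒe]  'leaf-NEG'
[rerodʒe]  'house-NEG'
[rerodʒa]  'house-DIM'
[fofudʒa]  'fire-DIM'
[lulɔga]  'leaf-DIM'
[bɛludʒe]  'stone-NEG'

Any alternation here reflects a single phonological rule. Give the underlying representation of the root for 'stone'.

The stem for 'stone' ends in [dʒ] in [bɛludʒe] but [g] in [bɛluga].
If /dʒ/ were underlying and a rule turned it into [g] before the DIM suffix, 'house' would also alternate; but it has [dʒ] in both [rerodʒe] and [rerodʒa].
So /g/ is underlying, and a rule of palatalization before a front vowel — /g/ becomes palato-alveolar [dʒ] before a front vowel — gives [dʒ].
The underlying form of 'stone' is therefore /bɛlug/.

/bɛlug/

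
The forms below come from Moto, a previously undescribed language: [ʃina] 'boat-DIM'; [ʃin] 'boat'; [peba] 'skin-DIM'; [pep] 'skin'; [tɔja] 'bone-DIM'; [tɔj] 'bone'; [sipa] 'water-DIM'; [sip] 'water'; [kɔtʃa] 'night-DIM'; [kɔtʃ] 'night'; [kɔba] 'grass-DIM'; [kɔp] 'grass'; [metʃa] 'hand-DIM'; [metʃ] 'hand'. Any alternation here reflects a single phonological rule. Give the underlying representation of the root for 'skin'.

The stem for 'skin' ends in [b] in [peba] but [p] in [pep].
If /p/ were underlying and a rule turned it into [b] before the DIM suffix, 'water' would also alternate; but it has [p] in both [sipa] and [sip].
The alternation reflects word-final obstruent devoicing: voiced obstruents become voiceless word-finally. /b/ is underlying.

/peb/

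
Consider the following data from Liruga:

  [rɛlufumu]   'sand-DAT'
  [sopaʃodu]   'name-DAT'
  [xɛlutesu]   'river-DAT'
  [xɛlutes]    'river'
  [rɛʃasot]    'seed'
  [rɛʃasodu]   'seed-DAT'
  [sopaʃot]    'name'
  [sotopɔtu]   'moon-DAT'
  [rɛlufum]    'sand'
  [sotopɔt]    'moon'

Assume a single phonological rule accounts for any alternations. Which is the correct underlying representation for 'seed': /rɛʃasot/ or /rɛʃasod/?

The stem for 'seed' ends in [d] in [rɛʃasodu] but [t] in [rɛʃasot].
The stem 'moon' ([sotopɔtu], [sotopɔt]) shows [t] unchanged in both environments, so [t] cannot be basic with [d] derived before the DAT suffix.
So /d/ is underlying, and a rule of word-final obstruent devoicing — voiced obstruents become voiceless word-finally — gives [t].

/rɛʃasod/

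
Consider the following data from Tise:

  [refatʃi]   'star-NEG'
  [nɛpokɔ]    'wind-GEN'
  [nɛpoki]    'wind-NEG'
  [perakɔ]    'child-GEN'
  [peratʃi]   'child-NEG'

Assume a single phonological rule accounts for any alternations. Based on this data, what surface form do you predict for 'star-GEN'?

[refakɔ]

In [perakɔ] and [peratʃi] the final segment of 'child' alternates: [k] ~ [tʃ].
The stem 'wind' ([nɛpokɔ], [nɛpoki]) shows [k] unchanged in both environments, so [k] cannot be basic with [tʃ] derived before the NEG suffix.
The underlying segment must be /tʃ/; palato-alveolar /tʃ/ becomes [k] when no front vowel follows, yielding [k] there.
The one attested form of 'star', [refatʃi], shows underlying /refatʃ/. Applying the same rule when no front vowel follows gives [refakɔ].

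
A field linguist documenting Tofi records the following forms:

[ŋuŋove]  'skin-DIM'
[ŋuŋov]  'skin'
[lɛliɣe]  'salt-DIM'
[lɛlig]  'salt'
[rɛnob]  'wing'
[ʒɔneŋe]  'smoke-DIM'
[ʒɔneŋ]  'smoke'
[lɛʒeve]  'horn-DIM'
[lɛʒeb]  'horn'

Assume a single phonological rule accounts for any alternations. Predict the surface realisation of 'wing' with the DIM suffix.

In [lɛʒeve] and [lɛʒeb] the final segment of 'horn' alternates: [v] ~ [b].
If /v/ were underlying and a rule turned it into [b] in isolation, 'skin' would also alternate; but it has [v] in both [ŋuŋove] and [ŋuŋov].
The underlying segment must be /b/; voiced stops become fricatives between vowels, yielding [v] there.
From [rɛnob] the stem 'wing' is /rɛnob/; between vowels this yields [rɛnove].

[rɛnove]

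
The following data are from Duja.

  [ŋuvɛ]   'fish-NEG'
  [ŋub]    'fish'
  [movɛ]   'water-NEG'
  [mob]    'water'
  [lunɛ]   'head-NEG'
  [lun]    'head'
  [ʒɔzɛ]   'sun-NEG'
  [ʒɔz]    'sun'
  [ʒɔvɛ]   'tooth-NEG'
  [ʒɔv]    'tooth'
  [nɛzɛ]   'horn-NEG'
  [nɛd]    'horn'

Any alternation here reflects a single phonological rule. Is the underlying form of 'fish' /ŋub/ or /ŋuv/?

/ŋub/

'fish' shows [v] ~ [b] at the end of the stem ([ŋuvɛ] vs [ŋub]).
The stem 'tooth' ([ʒɔvɛ], [ʒɔv]) shows [v] unchanged in both environments, so [v] cannot be basic with [b] derived in isolation.
So /b/ is underlying, and a rule of intervocalic spirantization — voiced stops become fricatives between vowels — gives [v].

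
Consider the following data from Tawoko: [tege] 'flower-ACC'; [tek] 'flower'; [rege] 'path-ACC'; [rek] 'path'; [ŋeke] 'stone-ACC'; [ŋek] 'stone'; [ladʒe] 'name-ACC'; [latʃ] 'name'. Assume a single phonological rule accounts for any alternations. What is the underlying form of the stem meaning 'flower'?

/teg/

The root 'flower' surfaces as [tege] and [tek], with a stem-final [g] ~ [k] alternation.
But 'stone' keeps [k] in both environments ([ŋeke], [ŋek]), so there is no rule changing /k/ to [g] before the ACC suffix.
The alternation reflects word-final obstruent devoicing: voiced obstruents become voiceless word-finally. /g/ is underlying.
Hence 'flower' is /teg/ underlyingly.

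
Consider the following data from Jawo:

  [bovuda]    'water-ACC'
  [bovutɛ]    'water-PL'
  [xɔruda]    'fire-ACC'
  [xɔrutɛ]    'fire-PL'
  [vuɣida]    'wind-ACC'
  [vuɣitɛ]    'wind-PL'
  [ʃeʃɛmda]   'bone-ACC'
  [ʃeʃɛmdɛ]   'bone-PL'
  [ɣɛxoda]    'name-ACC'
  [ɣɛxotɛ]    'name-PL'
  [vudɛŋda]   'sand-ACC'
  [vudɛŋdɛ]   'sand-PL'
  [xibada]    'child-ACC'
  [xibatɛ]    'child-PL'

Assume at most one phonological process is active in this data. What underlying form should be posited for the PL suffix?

The PL suffix surfaces as [-dɛ] and [-tɛ], depending on the final segment of the stem.
The ACC suffix, which begins with [d], is invariant after every stem; so [d] is not altered by any rule here.
The PL suffix is therefore /-tɛ/ underlyingly, with post-nasal voicing: voiceless stops become voiced after a nasal.

/-tɛ/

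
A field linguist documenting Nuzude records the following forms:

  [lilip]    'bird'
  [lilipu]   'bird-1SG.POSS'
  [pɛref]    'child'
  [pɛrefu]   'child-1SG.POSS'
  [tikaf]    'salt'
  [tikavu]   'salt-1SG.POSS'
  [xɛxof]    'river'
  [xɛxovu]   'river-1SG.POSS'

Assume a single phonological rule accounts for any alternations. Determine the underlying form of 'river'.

/xɛxov/

'river' shows [f] ~ [v] at the end of the stem ([xɛxof] vs [xɛxovu]).
If /f/ were underlying and a rule turned it into [v] before the 1SG.POSS suffix, 'child' would also alternate; but it has [f] in both [pɛref] and [pɛrefu].
The alternation reflects word-final obstruent devoicing: voiced obstruents become voiceless word-finally. /v/ is underlying.
The underlying form of 'river' is therefore /xɛxov/.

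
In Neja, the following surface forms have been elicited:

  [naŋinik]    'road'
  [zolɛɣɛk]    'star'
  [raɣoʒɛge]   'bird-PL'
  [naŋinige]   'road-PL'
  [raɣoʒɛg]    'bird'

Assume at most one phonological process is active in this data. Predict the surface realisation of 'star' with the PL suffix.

The root 'road' surfaces as [naŋinik] and [naŋinige], with a stem-final [k] ~ [g] alternation.
If /g/ were underlying and a rule turned it into [k] in isolation, 'bird' would also alternate; but it has [g] in both [raɣoʒɛg] and [raɣoʒɛge].
So /k/ is underlying, and a rule of intervocalic voicing — voiceless stops become voiced between vowels — gives [g].
The one attested form of 'star', [zolɛɣɛk], shows underlying /zolɛɣɛk/. Applying the same rule between vowels gives [zolɛɣɛge].

[zolɛɣɛge]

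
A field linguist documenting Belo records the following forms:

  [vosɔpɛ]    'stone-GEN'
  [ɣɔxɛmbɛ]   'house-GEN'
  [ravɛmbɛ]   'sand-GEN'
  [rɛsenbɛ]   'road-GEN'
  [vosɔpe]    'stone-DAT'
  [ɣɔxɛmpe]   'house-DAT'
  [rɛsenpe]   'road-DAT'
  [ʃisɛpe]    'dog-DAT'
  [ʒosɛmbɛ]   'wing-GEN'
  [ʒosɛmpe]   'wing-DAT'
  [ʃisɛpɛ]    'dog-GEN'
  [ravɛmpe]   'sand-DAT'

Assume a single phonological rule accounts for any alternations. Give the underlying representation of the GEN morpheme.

/-bɛ/

The GEN morpheme has two allomorphs, [-bɛ] and [-pɛ].
By contrast the DAT suffix keeps its initial [p] throughout — that segment must be underlying.
So the underlying form is /-bɛ/, and voiced stops become voiceless after a vowel.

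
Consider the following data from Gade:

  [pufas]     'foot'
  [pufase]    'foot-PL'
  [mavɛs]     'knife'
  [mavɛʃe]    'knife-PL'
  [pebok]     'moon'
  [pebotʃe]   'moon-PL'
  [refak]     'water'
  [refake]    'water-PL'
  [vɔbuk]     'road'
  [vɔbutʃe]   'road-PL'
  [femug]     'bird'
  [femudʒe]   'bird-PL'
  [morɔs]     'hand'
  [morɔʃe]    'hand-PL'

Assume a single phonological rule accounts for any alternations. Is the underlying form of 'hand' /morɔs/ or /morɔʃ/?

/morɔʃ/

In [morɔs] and [morɔʃe] the final segment of 'hand' alternates: [s] ~ [ʃ].
The stem 'foot' ([pufas], [pufase]) shows [s] unchanged in both environments, so [s] cannot be basic with [ʃ] derived before the PL suffix.
The alternation reflects depalatalization: palato-alveolar /tʃ/, /dʒ/ and /ʃ/ become [k], [g] and [s] when no front vowel follows. /ʃ/ is underlying.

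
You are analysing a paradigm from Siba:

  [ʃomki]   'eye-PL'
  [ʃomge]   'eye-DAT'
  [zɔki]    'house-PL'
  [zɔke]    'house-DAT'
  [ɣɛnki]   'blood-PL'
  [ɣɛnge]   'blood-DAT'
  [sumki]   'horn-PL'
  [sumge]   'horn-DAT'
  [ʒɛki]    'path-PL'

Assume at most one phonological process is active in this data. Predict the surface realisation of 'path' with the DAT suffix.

The DAT suffix surfaces as [-ge] and [-ke], depending on the final segment of the stem.
The PL suffix, which begins with [k], is invariant after every stem; so [k] is not altered by any rule here.
So the underlying form is /-ge/, and voiced stops become voiceless after a vowel.
After 'path', which ends in a vowel, the suffix surfaces as [-ke], giving [ʒɛke].

[ʒɛke]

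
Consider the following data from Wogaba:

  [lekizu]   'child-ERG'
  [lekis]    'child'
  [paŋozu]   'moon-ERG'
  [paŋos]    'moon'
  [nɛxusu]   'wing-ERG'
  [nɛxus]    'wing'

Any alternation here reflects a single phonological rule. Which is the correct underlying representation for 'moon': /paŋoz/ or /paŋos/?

The stem for 'moon' ends in [z] in [paŋozu] but [s] in [paŋos].
Compare 'wing', with invariant [s] in [nɛxusu] and [nɛxus]: an analysis with underlying /s/ and a rule producing [z] before the ERG suffix would wrongly predict alternation here too.
So /z/ is underlying, and a rule of word-final obstruent devoicing — voiced obstruents become voiceless word-finally — gives [s].

/paŋoz/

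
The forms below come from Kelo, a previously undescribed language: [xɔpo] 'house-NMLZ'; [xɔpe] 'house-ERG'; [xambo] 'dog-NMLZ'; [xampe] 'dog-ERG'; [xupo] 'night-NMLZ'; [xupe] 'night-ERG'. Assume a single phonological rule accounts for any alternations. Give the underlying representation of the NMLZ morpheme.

/-bo/

The NMLZ morpheme has two allomorphs, [-bo] and [-po].
By contrast the ERG suffix keeps its initial [p] throughout — that segment must be underlying.
So the underlying form is /-bo/, and voiced stops become voiceless after a vowel.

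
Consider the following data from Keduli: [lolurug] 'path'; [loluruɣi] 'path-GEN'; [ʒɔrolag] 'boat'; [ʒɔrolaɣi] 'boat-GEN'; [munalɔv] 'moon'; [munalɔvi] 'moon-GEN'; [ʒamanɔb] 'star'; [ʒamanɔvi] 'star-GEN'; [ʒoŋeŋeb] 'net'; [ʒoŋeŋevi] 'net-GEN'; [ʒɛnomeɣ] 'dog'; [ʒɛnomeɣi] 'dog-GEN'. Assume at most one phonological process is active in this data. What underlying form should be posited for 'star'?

The stem for 'star' ends in [b] in [ʒamanɔb] but [v] in [ʒamanɔvi].
Compare 'moon', with invariant [v] in [munalɔv] and [munalɔvi]: an analysis with underlying /v/ and a rule producing [b] in isolation would wrongly predict alternation here too.
The alternation reflects intervocalic spirantization: voiced stops become fricatives between vowels. /b/ is underlying.
The underlying form of 'star' is therefore /ʒamanɔb/.

/ʒamanɔb/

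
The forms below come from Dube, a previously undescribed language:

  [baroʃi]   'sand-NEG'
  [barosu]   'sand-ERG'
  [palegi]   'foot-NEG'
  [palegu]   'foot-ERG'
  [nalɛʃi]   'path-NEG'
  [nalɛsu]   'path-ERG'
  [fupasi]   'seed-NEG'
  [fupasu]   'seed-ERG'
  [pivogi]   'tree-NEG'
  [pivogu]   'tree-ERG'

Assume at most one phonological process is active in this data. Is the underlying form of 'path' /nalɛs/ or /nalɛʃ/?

In [nalɛʃi] and [nalɛsu] the final segment of 'path' alternates: [ʃ] ~ [s].
If /s/ were underlying and a rule turned it into [ʃ] before the NEG suffix, 'seed' would also alternate; but it has [s] in both [fupasi] and [fupasu].
The alternation reflects depalatalization: palato-alveolar /ʃ/ becomes [s] when no front vowel follows. /ʃ/ is underlying.

/nalɛʃ/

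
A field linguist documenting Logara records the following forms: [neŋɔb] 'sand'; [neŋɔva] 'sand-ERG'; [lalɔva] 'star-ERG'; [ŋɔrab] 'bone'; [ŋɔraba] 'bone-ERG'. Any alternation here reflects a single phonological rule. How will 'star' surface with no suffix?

The root 'sand' surfaces as [neŋɔb] and [neŋɔva], with a stem-final [b] ~ [v] alternation.
If /b/ were underlying and a rule turned it into [v] before the ERG suffix, 'bone' would also alternate; but it has [b] in both [ŋɔrab] and [ŋɔraba].
The alternation reflects word-final hardening: voiced fricatives become stops word-finally. /v/ is underlying.
From [lalɔva] the stem 'star' is /lalɔv/; word-finally this yields [lalɔb].

[lalɔb]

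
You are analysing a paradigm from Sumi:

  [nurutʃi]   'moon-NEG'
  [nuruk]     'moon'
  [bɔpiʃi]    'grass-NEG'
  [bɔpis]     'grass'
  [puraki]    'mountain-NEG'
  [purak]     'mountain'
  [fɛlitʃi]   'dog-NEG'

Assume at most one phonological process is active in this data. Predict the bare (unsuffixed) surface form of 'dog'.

The root 'moon' surfaces as [nurutʃi] and [nuruk], with a stem-final [tʃ] ~ [k] alternation.
But 'mountain' keeps [k] in both environments ([puraki], [purak]), so there is no rule changing /k/ to [tʃ] before the NEG suffix.
The underlying segment must be /tʃ/; palato-alveolar /tʃ/ and /ʃ/ become [k] and [s] when no front vowel follows, yielding [k] there.
The one attested form of 'dog', [fɛlitʃi], shows underlying /fɛlitʃ/. Applying the same rule when no front vowel follows gives [fɛlik].

[fɛlik]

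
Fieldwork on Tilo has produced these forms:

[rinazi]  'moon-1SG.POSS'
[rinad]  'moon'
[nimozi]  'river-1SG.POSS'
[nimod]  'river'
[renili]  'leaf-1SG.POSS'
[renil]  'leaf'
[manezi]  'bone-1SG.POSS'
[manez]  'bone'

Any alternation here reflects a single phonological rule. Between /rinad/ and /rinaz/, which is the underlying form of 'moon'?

/rinad/

In [rinazi] and [rinad] the final segment of 'moon' alternates: [z] ~ [d].
But 'bone' keeps [z] in both environments ([manezi], [manez]), so there is no rule changing /z/ to [d] in isolation.
So /d/ is underlying, and a rule of intervocalic spirantization — voiced stops become fricatives between vowels — gives [z].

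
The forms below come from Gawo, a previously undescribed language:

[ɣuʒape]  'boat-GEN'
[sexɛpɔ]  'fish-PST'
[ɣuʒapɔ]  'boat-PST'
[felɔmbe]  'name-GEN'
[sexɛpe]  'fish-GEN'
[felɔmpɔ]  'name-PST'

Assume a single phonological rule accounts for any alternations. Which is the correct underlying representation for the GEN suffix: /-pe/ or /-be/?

The GEN morpheme has two allomorphs, [-be] and [-pe].
By contrast the PST suffix keeps its initial [p] throughout — that segment must be underlying.
The GEN suffix is therefore /-be/ underlyingly, with post-vocalic devoicing: voiced stops become voiceless after a vowel.

/-be/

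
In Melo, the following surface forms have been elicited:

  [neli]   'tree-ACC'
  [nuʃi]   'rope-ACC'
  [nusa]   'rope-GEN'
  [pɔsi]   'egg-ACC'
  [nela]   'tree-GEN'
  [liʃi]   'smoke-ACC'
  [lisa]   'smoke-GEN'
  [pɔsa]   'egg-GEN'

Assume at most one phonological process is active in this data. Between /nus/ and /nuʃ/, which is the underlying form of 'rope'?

'rope' shows [ʃ] ~ [s] at the end of the stem ([nuʃi] vs [nusa]).
But 'egg' keeps [s] in both environments ([pɔsi], [pɔsa]), so there is no rule changing /s/ to [ʃ] before the ACC suffix.
So /ʃ/ is underlying, and a rule of depalatalization — palato-alveolar /ʃ/ becomes [s] when no front vowel follows — gives [s].

/nuʃ/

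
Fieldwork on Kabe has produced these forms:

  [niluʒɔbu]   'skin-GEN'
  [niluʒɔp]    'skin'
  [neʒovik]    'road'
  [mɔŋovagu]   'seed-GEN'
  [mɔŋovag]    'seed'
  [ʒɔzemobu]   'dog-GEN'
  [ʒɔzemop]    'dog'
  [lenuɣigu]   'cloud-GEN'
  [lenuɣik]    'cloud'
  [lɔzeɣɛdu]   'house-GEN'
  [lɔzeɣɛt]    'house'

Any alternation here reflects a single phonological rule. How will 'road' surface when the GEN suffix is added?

The stem for 'cloud' ends in [g] in [lenuɣigu] but [k] in [lenuɣik].
The stem 'seed' ([mɔŋovagu], [mɔŋovag]) shows [g] unchanged in both environments, so [g] cannot be basic with [k] derived in isolation.
Therefore /k/ is basic and [g] is derived by intervocalic voicing (voiceless stops become voiced between vowels).
From [neʒovik] the stem 'road' is /neʒovik/; between vowels this yields [neʒovigu].

[neʒovigu]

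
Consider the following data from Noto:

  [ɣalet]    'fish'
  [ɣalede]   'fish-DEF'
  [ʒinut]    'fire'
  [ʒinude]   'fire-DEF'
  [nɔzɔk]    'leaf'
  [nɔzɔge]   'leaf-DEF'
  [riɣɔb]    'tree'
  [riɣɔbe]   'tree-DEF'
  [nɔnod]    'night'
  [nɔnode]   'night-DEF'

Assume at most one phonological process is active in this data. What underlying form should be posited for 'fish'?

/ɣalet/

The root 'fish' surfaces as [ɣalet] and [ɣalede], with a stem-final [t] ~ [d] alternation.
But 'night' keeps [d] in both environments ([nɔnod], [nɔnode]), so there is no rule changing /d/ to [t] in isolation.
The underlying segment must be /t/; voiceless stops become voiced between vowels, yielding [d] there.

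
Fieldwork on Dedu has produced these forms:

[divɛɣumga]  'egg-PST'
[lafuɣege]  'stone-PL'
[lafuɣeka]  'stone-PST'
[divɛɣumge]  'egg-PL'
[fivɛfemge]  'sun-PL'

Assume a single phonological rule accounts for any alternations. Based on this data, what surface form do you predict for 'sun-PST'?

The PST morpheme has two allomorphs, [-ga] and [-ka].
By contrast the PL suffix keeps its initial [g] throughout — that segment must be underlying.
The PST suffix is therefore /-ka/ underlyingly, with post-nasal voicing: voiceless stops become voiced after a nasal.
After 'sun', which ends in a nasal, the suffix surfaces as [-ga], giving [fivɛfemga].

[fivɛfemga]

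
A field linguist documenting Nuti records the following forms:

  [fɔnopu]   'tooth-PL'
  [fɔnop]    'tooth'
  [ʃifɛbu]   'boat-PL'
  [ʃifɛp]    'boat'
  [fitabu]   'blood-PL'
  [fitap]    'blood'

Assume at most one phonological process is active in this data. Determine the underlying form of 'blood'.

The stem for 'blood' ends in [b] in [fitabu] but [p] in [fitap].
If /p/ were underlying and a rule turned it into [b] before the PL suffix, 'tooth' would also alternate; but it has [p] in both [fɔnopu] and [fɔnop].
So /b/ is underlying, and a rule of word-final obstruent devoicing — voiced obstruents become voiceless word-finally — gives [p].

/fitab/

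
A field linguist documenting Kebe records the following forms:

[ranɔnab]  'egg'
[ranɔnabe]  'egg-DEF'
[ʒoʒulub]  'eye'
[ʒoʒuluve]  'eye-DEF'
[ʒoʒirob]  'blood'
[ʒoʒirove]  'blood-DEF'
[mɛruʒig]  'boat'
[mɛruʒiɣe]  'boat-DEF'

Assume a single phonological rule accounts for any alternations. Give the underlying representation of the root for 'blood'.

'blood' shows [b] ~ [v] at the end of the stem ([ʒoʒirob] vs [ʒoʒirove]).
But 'egg' keeps [b] in both environments ([ranɔnab], [ranɔnabe]), so there is no rule changing /b/ to [v] before the DEF suffix.
The underlying segment must be /v/; voiced fricatives become stops word-finally, yielding [b] there.

/ʒoʒirov/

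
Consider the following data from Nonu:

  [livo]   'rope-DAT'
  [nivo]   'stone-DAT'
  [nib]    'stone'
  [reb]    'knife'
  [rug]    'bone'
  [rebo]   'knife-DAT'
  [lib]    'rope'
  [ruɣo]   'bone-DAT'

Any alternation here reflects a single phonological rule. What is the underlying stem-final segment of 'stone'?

/v/

In [nib] and [nivo] the final segment of 'stone' alternates: [b] ~ [v].
But 'knife' keeps [b] in both environments ([reb], [rebo]), so there is no rule changing /b/ to [v] before the DAT suffix.
So /v/ is underlying, and a rule of word-final hardening — voiced fricatives become stops word-finally — gives [b].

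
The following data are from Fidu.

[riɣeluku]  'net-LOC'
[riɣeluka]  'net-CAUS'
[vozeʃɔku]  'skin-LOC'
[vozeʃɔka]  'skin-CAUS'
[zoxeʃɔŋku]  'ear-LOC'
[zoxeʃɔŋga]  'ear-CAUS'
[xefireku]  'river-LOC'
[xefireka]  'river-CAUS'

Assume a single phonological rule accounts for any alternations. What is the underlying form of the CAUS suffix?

The CAUS suffix surfaces as [-ga] and [-ka], depending on the final segment of the stem.
The LOC suffix, which begins with [k], is invariant after every stem; so [k] is not altered by any rule here.
The CAUS suffix is therefore /-ga/ underlyingly, with post-vocalic devoicing: voiced stops become voiceless after a vowel.

/-ga/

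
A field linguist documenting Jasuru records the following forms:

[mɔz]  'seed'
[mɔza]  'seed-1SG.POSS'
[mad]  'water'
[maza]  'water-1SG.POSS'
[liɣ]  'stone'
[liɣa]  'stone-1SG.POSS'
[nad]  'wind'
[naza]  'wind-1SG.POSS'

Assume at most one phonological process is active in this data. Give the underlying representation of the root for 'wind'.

In [nad] and [naza] the final segment of 'wind' alternates: [d] ~ [z].
The stem 'seed' ([mɔz], [mɔza]) shows [z] unchanged in both environments, so [z] cannot be basic with [d] derived in isolation.
The underlying segment must be /d/; voiced stops become fricatives between vowels, yielding [z] there.
The underlying form of 'wind' is therefore /nad/.

/nad/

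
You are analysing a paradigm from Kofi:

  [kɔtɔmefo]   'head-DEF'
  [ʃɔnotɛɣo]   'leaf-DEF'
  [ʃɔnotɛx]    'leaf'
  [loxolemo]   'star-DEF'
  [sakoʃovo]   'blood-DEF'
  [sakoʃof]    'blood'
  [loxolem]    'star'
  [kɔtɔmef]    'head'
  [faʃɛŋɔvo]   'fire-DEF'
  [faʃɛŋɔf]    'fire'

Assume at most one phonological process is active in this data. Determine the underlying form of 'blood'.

/sakoʃov/

In [sakoʃof] and [sakoʃovo] the final segment of 'blood' alternates: [f] ~ [v].
Compare 'head', with invariant [f] in [kɔtɔmef] and [kɔtɔmefo]: an analysis with underlying /f/ and a rule producing [v] before the DEF suffix would wrongly predict alternation here too.
The underlying segment must be /v/; voiced obstruents become voiceless word-finally, yielding [f] there.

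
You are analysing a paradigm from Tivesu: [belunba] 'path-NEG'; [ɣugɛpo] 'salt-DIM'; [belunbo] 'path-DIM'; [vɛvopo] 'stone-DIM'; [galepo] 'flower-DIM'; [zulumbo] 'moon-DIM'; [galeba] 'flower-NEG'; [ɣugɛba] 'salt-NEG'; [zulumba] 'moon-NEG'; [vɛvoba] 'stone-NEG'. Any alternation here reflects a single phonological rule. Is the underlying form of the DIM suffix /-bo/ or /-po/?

The DIM morpheme has two allomorphs, [-bo] and [-po].
By contrast the NEG suffix keeps its initial [b] throughout — that segment must be underlying.
So the underlying form is /-po/, and voiceless stops become voiced after a nasal.

/-po/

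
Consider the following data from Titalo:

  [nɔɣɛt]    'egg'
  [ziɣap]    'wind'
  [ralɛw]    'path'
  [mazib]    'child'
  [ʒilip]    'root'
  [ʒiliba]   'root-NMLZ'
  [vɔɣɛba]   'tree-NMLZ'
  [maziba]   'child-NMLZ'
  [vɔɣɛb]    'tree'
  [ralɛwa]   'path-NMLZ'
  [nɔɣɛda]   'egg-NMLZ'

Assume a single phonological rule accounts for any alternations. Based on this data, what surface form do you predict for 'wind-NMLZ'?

[ziɣaba]

The root 'root' surfaces as [ʒiliba] and [ʒilip], with a stem-final [b] ~ [p] alternation.
But 'tree' keeps [b] in both environments ([vɔɣɛba], [vɔɣɛb]), so there is no rule changing /b/ to [p] in isolation.
Therefore /p/ is basic and [b] is derived by intervocalic voicing (voiceless stops become voiced between vowels).
The one attested form of 'wind', [ziɣap], shows underlying /ziɣap/. Applying the same rule between vowels gives [ziɣaba].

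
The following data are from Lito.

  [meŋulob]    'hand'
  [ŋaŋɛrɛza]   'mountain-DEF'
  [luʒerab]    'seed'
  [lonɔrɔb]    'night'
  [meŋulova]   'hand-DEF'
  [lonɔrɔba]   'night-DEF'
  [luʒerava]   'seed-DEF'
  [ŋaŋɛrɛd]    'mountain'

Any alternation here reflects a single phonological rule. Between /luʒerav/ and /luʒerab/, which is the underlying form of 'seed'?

In [luʒerava] and [luʒerab] the final segment of 'seed' alternates: [v] ~ [b].
But 'night' keeps [b] in both environments ([lonɔrɔba], [lonɔrɔb]), so there is no rule changing /b/ to [v] before the DEF suffix.
So /v/ is underlying, and a rule of word-final hardening — voiced fricatives become stops word-finally — gives [b].

/luʒerav/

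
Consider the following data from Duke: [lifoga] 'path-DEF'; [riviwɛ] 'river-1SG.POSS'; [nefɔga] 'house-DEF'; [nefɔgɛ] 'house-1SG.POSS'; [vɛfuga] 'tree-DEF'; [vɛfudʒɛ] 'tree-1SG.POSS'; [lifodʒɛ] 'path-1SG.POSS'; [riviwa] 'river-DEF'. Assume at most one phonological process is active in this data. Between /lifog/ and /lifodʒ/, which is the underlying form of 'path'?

In [lifodʒɛ] and [lifoga] the final segment of 'path' alternates: [dʒ] ~ [g].
Compare 'house', with invariant [g] in [nefɔgɛ] and [nefɔga]: an analysis with underlying /g/ and a rule producing [dʒ] before the 1SG.POSS suffix would wrongly predict alternation here too.
Therefore /dʒ/ is basic and [g] is derived by depalatalization (palato-alveolar /dʒ/ becomes [g] when no front vowel follows).

/lifodʒ/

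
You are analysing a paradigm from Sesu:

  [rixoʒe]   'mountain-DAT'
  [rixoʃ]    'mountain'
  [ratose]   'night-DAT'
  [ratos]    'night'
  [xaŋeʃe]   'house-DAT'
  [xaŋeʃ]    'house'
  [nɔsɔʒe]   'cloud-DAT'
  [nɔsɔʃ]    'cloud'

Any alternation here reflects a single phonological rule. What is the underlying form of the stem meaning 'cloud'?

The stem for 'cloud' ends in [ʒ] in [nɔsɔʒe] but [ʃ] in [nɔsɔʃ].
If /ʃ/ were underlying and a rule turned it into [ʒ] before the DAT suffix, 'house' would also alternate; but it has [ʃ] in both [xaŋeʃe] and [xaŋeʃ].
Therefore /ʒ/ is basic and [ʃ] is derived by word-final obstruent devoicing (voiced obstruents become voiceless word-finally).

/nɔsɔʒ/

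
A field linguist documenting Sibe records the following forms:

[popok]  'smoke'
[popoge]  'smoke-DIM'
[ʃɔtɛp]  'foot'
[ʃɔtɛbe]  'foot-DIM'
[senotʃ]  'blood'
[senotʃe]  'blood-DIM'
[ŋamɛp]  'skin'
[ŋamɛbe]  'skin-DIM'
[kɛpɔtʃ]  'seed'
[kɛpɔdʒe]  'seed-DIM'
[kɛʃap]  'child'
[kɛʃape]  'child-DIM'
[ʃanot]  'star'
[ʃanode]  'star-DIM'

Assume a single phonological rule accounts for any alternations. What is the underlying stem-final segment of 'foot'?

The stem for 'foot' ends in [p] in [ʃɔtɛp] but [b] in [ʃɔtɛbe].
Compare 'child', with invariant [p] in [kɛʃap] and [kɛʃape]: an analysis with underlying /p/ and a rule producing [b] before the DIM suffix would wrongly predict alternation here too.
The alternation reflects word-final obstruent devoicing: voiced obstruents become voiceless word-finally. /b/ is underlying.

/b/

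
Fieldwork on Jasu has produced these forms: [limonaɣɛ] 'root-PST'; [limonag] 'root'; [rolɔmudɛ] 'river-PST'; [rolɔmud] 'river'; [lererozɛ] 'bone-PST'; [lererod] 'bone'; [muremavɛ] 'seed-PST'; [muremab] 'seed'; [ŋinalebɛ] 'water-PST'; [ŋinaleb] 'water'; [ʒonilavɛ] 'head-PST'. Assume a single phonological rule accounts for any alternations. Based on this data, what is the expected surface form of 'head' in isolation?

'seed' shows [v] ~ [b] at the end of the stem ([muremavɛ] vs [muremab]).
The stem 'water' ([ŋinalebɛ], [ŋinaleb]) shows [b] unchanged in both environments, so [b] cannot be basic with [v] derived before the PST suffix.
The underlying segment must be /v/; voiced fricatives become stops word-finally, yielding [b] there.
From [ʒonilavɛ] the stem 'head' is /ʒonilav/; word-finally this yields [ʒonilab].

[ʒonilab]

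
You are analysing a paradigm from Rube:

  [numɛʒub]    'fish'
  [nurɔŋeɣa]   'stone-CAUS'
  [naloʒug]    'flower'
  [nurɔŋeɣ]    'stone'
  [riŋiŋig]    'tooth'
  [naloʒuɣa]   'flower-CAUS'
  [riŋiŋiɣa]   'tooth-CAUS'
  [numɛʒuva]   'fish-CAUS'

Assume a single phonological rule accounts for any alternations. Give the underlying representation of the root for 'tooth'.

/riŋiŋig/

'tooth' shows [ɣ] ~ [g] at the end of the stem ([riŋiŋiɣa] vs [riŋiŋig]).
But 'stone' keeps [ɣ] in both environments ([nurɔŋeɣa], [nurɔŋeɣ]), so there is no rule changing /ɣ/ to [g] in isolation.
The alternation reflects intervocalic spirantization: voiced stops become fricatives between vowels. /g/ is underlying.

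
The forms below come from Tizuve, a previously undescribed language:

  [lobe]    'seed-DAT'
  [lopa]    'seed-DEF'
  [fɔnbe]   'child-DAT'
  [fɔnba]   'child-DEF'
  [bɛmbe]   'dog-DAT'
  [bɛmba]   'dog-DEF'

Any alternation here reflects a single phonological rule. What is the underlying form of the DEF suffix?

The DEF suffix surfaces as [-ba] and [-pa], depending on the final segment of the stem.
By contrast the DAT suffix keeps its initial [b] throughout — that segment must be underlying.
The DEF suffix is therefore /-pa/ underlyingly, with post-nasal voicing: voiceless stops become voiced after a nasal.

/-pa/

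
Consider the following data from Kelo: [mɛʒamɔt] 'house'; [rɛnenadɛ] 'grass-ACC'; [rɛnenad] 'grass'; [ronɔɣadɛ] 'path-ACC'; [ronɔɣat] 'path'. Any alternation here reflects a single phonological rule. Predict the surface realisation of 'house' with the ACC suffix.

The root 'path' surfaces as [ronɔɣadɛ] and [ronɔɣat], with a stem-final [d] ~ [t] alternation.
The stem 'grass' ([rɛnenadɛ], [rɛnenad]) shows [d] unchanged in both environments, so [d] cannot be basic with [t] derived in isolation.
The underlying segment must be /t/; voiceless stops become voiced between vowels, yielding [d] there.
From [mɛʒamɔt] the stem 'house' is /mɛʒamɔt/; between vowels this yields [mɛʒamɔdɛ].

[mɛʒamɔdɛ]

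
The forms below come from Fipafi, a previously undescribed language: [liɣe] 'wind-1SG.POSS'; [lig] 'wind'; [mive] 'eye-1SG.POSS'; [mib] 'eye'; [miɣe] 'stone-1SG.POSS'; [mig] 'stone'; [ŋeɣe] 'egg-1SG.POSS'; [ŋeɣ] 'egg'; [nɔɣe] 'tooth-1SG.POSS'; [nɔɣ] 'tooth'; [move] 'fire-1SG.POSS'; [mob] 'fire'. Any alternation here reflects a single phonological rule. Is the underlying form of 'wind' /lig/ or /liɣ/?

/lig/

'wind' shows [ɣ] ~ [g] at the end of the stem ([liɣe] vs [lig]).
But 'tooth' keeps [ɣ] in both environments ([nɔɣe], [nɔɣ]), so there is no rule changing /ɣ/ to [g] in isolation.
Therefore /g/ is basic and [ɣ] is derived by intervocalic spirantization (voiced stops become fricatives between vowels).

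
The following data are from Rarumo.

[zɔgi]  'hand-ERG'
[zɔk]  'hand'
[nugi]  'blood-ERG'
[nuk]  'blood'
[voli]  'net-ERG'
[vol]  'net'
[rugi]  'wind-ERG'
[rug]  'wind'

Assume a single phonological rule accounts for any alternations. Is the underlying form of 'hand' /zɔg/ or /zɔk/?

In [zɔgi] and [zɔk] the final segment of 'hand' alternates: [g] ~ [k].
If /g/ were underlying and a rule turned it into [k] in isolation, 'wind' would also alternate; but it has [g] in both [rugi] and [rug].
The alternation reflects intervocalic voicing: voiceless stops become voiced between vowels. /k/ is underlying.

/zɔk/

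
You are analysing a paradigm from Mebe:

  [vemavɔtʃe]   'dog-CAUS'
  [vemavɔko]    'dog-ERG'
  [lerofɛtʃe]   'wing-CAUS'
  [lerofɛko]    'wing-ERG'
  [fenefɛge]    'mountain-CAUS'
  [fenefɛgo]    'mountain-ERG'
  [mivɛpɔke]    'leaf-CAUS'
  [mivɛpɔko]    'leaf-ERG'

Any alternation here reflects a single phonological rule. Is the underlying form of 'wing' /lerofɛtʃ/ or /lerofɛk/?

In [lerofɛtʃe] and [lerofɛko] the final segment of 'wing' alternates: [tʃ] ~ [k].
The stem 'leaf' ([mivɛpɔke], [mivɛpɔko]) shows [k] unchanged in both environments, so [k] cannot be basic with [tʃ] derived before the CAUS suffix.
The underlying segment must be /tʃ/; palato-alveolar /tʃ/ becomes [k] when no front vowel follows, yielding [k] there.

/lerofɛtʃ/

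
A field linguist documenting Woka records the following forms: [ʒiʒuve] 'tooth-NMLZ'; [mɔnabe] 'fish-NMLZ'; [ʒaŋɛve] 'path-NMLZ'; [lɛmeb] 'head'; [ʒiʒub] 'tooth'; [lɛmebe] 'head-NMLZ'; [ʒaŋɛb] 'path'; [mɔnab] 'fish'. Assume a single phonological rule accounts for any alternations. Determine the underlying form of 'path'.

/ʒaŋɛv/

'path' shows [v] ~ [b] at the end of the stem ([ʒaŋɛve] vs [ʒaŋɛb]).
Compare 'head', with invariant [b] in [lɛmebe] and [lɛmeb]: an analysis with underlying /b/ and a rule producing [v] before the NMLZ suffix would wrongly predict alternation here too.
Therefore /v/ is basic and [b] is derived by word-final hardening (voiced fricatives become stops word-finally).
Hence 'path' is /ʒaŋɛv/ underlyingly.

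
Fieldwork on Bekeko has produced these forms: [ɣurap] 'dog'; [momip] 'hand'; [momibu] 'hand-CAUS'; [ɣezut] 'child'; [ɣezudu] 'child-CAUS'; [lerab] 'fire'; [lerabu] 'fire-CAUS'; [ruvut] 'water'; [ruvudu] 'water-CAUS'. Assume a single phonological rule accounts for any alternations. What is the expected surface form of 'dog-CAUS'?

[ɣurabu]

'hand' shows [p] ~ [b] at the end of the stem ([momip] vs [momibu]).
Compare 'fire', with invariant [b] in [lerab] and [lerabu]: an analysis with underlying /b/ and a rule producing [p] in isolation would wrongly predict alternation here too.
The alternation reflects intervocalic voicing: voiceless stops become voiced between vowels. /p/ is underlying.
From [ɣurap] the stem 'dog' is /ɣurap/; between vowels this yields [ɣurabu].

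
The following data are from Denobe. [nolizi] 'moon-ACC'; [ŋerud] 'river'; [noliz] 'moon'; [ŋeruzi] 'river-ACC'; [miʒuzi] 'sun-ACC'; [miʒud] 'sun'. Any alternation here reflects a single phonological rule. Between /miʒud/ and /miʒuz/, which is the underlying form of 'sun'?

/miʒud/

'sun' shows [z] ~ [d] at the end of the stem ([miʒuzi] vs [miʒud]).
Compare 'moon', with invariant [z] in [nolizi] and [noliz]: an analysis with underlying /z/ and a rule producing [d] in isolation would wrongly predict alternation here too.
Therefore /d/ is basic and [z] is derived by intervocalic spirantization (voiced stops become fricatives between vowels).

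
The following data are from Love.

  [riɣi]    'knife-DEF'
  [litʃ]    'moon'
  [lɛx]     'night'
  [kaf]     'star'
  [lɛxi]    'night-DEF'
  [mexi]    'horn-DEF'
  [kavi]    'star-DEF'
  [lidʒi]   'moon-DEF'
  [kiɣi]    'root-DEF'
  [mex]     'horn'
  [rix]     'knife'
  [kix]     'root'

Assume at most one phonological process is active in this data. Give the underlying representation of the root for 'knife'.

/riɣ/

'knife' shows [x] ~ [ɣ] at the end of the stem ([rix] vs [riɣi]).
If /x/ were underlying and a rule turned it into [ɣ] before the DEF suffix, 'horn' would also alternate; but it has [x] in both [mex] and [mexi].
So /ɣ/ is underlying, and a rule of word-final obstruent devoicing — voiced obstruents become voiceless word-finally — gives [x].
The underlying form of 'knife' is therefore /riɣ/.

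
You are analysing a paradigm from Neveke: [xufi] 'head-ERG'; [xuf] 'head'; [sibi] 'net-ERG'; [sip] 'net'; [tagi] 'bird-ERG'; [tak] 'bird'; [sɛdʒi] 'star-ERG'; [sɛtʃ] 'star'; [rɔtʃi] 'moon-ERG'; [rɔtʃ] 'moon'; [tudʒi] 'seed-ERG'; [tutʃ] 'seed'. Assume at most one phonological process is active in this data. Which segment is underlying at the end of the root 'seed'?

/dʒ/

The stem for 'seed' ends in [dʒ] in [tudʒi] but [tʃ] in [tutʃ].
The stem 'moon' ([rɔtʃi], [rɔtʃ]) shows [tʃ] unchanged in both environments, so [tʃ] cannot be basic with [dʒ] derived before the ERG suffix.
So /dʒ/ is underlying, and a rule of word-final obstruent devoicing — voiced obstruents become voiceless word-finally — gives [tʃ].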